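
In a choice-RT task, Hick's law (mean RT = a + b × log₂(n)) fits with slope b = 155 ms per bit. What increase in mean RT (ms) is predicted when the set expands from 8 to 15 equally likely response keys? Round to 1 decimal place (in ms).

ΔRT = (a + b log₂ n₂) − (a + b log₂ n₁) = b·(log₂ n₂ − log₂ n₁).
log₂(15) − log₂(8) = 3.9069 − 3 = 0.9069.
ΔRT = 155 × 0.9069 = 140.568 ms.

140.6 ms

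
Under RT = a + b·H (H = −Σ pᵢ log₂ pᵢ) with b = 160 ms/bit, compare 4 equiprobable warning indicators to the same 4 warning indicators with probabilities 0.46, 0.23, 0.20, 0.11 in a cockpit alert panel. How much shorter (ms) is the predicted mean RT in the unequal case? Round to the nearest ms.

The RT saving is b·ΔH. Equiprobable H₀ = log₂(4) = 2.0000 bits; with the given probabilities H = 1.8177 bits.
b·(H₀ − H) = 160 × (2.0000 − 1.8177) = 29.17 ms.

29 ms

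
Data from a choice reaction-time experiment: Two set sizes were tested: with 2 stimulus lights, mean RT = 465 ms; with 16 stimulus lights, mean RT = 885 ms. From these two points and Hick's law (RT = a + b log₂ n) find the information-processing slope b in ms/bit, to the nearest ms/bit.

b = (RT₂ − RT₁)/(log₂ n₂ − log₂ n₁) = (885 − 465)/(4 − 1) = 140 ms/bit.

140 ms/bit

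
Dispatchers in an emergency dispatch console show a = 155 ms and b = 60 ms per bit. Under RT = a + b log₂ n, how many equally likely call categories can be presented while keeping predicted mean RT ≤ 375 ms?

12

Set 155 + 60·log₂ n ≤ 375 → log₂ n ≤ (375 − 155)/60 = 3.6667.
So n ≤ 2^3.6667 = 12.699; the largest integer n is 12.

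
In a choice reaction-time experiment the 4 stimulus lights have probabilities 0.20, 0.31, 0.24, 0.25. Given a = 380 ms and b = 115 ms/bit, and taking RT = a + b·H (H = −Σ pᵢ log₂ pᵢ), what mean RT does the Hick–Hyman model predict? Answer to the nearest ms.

608 ms

Entropy contributions −pᵢ log₂ pᵢ: 0.4644, 0.5238, 0.4941, 0.5000; sum H = 1.9823 bits.
RT = a + bH = 380 + 115·1.9823 = 607.97 ms.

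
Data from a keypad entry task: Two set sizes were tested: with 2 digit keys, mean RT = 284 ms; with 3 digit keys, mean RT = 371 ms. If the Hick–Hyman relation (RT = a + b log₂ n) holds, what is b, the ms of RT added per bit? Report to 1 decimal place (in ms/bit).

148.7 ms/bit

The slope on a log₂ axis is (371 − 284) / (1.5850 − 1) = 148.727 ms/bit.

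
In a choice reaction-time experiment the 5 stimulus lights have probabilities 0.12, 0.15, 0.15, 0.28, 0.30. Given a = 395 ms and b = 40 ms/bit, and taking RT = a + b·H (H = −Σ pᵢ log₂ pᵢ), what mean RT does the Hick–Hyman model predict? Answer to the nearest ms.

484 ms

H = 0.12·log₂(1/0.12) + 0.15·log₂(1/0.15) + 0.15·log₂(1/0.15) + 0.28·log₂(1/0.28) + 0.30·log₂(1/0.30) = 2.2235 bits.
RT = 395 + 40 × 2.2235 = 483.94 ms.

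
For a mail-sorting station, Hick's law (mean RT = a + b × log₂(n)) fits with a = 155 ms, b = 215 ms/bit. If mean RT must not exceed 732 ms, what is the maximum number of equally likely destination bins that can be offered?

Information budget: (732 − 155)/215 = 2.6837 bits, so n ≤ 2^2.6837 = 6.425 → at most 6.

6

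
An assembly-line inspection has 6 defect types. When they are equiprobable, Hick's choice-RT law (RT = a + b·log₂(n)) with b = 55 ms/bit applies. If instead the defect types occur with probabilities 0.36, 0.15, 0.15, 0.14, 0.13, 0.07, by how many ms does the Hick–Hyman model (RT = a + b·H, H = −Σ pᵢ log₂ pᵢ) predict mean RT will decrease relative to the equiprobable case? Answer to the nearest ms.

The RT saving is b·ΔH. Equiprobable H₀ = log₂(6) = 2.5850 bits; with the given probabilities H = 2.4000 bits.
b·(H₀ − H) = 55 × (2.5850 − 2.4000) = 10.17 ms.

10 ms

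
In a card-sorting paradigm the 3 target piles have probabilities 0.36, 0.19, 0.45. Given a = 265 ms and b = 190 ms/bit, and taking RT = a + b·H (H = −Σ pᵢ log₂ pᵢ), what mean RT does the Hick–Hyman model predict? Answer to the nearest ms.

551 ms

H = 0.36·log₂(1/0.36) + 0.19·log₂(1/0.19) + 0.45·log₂(1/0.45) = 1.5042 bits.
RT = 265 + 190 × 1.5042 = 550.81 ms.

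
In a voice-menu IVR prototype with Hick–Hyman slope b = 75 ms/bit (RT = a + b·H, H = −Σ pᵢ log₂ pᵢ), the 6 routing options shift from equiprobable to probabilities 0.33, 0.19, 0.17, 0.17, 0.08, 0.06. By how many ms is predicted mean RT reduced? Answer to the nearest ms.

15 ms

The RT saving is b·ΔH. Equiprobable H₀ = log₂(6) = 2.5850 bits; with the given probabilities H = 2.3873 bits.
b·(H₀ − H) = 75 × (2.5850 − 2.3873) = 14.83 ms.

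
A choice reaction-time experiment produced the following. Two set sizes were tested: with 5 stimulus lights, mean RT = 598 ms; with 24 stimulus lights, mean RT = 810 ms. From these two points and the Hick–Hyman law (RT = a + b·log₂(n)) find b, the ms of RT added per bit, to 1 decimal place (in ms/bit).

b = (RT₂ − RT₁)/(log₂ n₂ − log₂ n₁) = (810 − 598)/(4.5850 − 2.3219) = 93.680 ms/bit.

93.7 ms/bit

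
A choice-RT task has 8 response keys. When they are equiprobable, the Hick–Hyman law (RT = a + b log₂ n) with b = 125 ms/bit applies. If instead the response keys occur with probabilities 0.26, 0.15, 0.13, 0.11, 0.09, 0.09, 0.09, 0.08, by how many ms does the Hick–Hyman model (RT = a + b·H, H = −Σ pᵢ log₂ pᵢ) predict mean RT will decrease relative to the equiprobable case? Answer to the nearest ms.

Equiprobable entropy H₀ = log₂ 8 = 3.0000 bits.
Skewed entropy H = −Σ pᵢ log₂ pᵢ = 2.8782 bits.
ΔRT = b·(H₀ − H) = 125 × 0.1218 = 15.22 ms.

15 ms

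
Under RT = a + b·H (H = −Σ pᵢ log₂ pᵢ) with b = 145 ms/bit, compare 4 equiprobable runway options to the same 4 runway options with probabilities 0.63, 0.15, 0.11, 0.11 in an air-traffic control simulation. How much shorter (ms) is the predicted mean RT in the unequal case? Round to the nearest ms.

68 ms

Equiprobable entropy H₀ = log₂ 4 = 2.0000 bits.
Skewed entropy H = −Σ pᵢ log₂ pᵢ = 1.5311 bits.
ΔRT = b·(H₀ − H) = 145 × 0.4689 = 68.00 ms.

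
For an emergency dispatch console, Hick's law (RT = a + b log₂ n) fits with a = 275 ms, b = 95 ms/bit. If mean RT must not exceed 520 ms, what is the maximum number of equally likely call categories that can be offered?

5

Set 275 + 95·log₂ n ≤ 520 → log₂ n ≤ (520 − 275)/95 = 2.5789.
So n ≤ 2^2.5789 = 5.975; the largest integer n is 5.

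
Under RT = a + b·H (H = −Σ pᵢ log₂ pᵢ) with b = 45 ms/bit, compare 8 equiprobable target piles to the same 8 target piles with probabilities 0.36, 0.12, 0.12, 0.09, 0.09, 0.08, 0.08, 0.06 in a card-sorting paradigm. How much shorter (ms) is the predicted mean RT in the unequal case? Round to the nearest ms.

Equiprobable entropy H₀ = log₂ 8 = 3.0000 bits.
Skewed entropy H = −Σ pᵢ log₂ pᵢ = 2.7166 bits.
ΔRT = b·(H₀ − H) = 45 × 0.2834 = 12.75 ms.

13 ms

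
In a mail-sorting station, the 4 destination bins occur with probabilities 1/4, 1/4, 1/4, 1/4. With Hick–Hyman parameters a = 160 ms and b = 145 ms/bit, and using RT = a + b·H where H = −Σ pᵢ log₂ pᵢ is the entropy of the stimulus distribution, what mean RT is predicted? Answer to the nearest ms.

450 ms

H = −Σ pᵢ log₂ pᵢ = 0.25·2 + 0.25·2 + 0.25·2 + 0.25·2 = 2.000 bits.
RT = 160 + 145 × 2.000 = 450.00 ms.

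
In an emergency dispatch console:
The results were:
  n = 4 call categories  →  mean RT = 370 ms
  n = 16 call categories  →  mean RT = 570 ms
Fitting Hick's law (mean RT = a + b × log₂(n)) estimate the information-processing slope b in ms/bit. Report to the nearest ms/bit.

100 ms/bit

b = (RT₂ − RT₁)/(log₂ n₂ − log₂ n₁) = (570 − 370)/(4 − 2) = 100 ms/bit.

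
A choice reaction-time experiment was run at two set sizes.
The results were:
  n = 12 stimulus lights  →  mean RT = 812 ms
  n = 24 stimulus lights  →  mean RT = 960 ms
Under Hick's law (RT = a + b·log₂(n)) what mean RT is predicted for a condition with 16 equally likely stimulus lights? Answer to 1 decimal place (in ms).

873.4 ms

Fit slope and intercept:
  b = (960 − 812) / (log₂ 24 − log₂ 12) = 148 / (4.5850 − 3.5850) = 148.000 ms/bit
  a = 812 − 148.000 × 3.5850 = 281.426 ms
Then RT(16) = 281.426 + 148.000 × log₂ 16 = 281.426 + 148.000 × 4 ≈ 873.426 ms.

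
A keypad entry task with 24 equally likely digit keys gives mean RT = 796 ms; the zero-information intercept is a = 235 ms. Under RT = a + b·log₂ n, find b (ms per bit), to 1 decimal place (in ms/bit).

log₂(24) = 4.5850 bits.
b = (RT − a)/log₂ n = (796 − 235) / 4.5850 = 122.357 ms/bit.

122.4 ms/bit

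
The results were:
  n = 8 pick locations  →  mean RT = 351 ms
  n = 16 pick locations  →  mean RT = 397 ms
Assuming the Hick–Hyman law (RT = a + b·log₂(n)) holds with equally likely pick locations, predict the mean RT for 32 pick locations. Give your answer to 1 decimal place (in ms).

443.0 ms

RT is linear in log₂ n, so two points fix the line:
  b = (397 − 351) / (log₂ 16 − log₂ 8) = 46 / (4 − 3) = 46.000 ms/bit
  a = 351 − 46.000 × 3 = 213.000 ms
Then RT(32) = 213.000 + 46.000 × log₂ 32 = 213.000 + 46.000 × 5 ≈ 443.000 ms.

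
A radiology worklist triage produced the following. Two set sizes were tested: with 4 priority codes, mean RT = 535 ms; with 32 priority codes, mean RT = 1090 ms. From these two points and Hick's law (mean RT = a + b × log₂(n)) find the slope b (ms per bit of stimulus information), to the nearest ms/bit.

185 ms/bit

Slope: b = (1090 − 535) / (log₂ 32 − log₂ 4) = 555/3.0000 = 185 ms/bit.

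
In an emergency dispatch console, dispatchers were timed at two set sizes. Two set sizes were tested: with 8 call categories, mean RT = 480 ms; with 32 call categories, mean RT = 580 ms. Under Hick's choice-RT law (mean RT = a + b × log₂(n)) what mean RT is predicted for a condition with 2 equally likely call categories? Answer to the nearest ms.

Fit slope and intercept:
  b = (580 − 480) / (log₂ 32 − log₂ 8) = 100 / (5 − 3) = 50 ms/bit
  a = 480 − 50 × 3 = 330 ms
Then RT(2) = 330 + 50 × log₂ 2 = 330 + 50 × 1 ≈ 380.000 ms.

380 ms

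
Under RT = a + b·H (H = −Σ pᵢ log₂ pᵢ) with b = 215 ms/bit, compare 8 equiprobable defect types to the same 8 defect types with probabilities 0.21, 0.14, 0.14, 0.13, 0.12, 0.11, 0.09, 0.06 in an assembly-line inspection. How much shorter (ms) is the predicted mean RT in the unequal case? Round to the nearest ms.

17 ms

Equiprobable entropy H₀ = log₂ 8 = 3.0000 bits.
Skewed entropy H = −Σ pᵢ log₂ pᵢ = 2.9232 bits.
ΔRT = b·(H₀ − H) = 215 × 0.0768 = 16.51 ms.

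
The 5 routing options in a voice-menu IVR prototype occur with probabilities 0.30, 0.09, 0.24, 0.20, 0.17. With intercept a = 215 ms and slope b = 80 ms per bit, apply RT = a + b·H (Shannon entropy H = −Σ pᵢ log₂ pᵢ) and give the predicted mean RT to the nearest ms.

Entropy contributions −pᵢ log₂ pᵢ: 0.5211, 0.3127, 0.4941, 0.4644, 0.4346; sum H = 2.2269 bits.
RT = a + bH = 215 + 80·2.2269 = 393.15 ms.

393 ms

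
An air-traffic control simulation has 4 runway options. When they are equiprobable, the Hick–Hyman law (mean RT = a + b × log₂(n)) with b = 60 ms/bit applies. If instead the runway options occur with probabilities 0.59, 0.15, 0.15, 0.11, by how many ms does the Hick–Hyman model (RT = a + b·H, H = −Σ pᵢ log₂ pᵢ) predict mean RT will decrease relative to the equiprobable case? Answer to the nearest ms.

Equiprobable entropy H₀ = log₂ 4 = 2.0000 bits.
Skewed entropy H = −Σ pᵢ log₂ pᵢ = 1.6205 bits.
ΔRT = b·(H₀ − H) = 60 × 0.3795 = 22.77 ms.

23 ms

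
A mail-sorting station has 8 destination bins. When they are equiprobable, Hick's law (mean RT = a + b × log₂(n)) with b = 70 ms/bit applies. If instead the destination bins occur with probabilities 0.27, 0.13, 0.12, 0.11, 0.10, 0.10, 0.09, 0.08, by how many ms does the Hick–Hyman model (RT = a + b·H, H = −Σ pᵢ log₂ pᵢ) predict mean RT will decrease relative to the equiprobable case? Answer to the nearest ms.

Equiprobable entropy H₀ = log₂ 8 = 3.0000 bits.
Skewed entropy H = −Σ pᵢ log₂ pᵢ = 2.8786 bits.
ΔRT = b·(H₀ − H) = 70 × 0.1214 = 8.50 ms.

9 ms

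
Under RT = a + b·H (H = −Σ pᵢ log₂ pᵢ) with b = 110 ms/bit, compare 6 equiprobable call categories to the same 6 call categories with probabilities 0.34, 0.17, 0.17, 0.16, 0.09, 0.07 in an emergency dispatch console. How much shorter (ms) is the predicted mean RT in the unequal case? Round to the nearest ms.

The RT saving is b·ΔH. Equiprobable H₀ = log₂(6) = 2.5850 bits; with the given probabilities H = 2.4026 bits.
b·(H₀ − H) = 110 × (2.5850 − 2.4026) = 20.06 ms.

20 ms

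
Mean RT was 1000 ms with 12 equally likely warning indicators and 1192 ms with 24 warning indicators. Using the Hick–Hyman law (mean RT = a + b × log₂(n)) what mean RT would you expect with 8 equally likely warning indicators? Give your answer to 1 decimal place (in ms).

887.7 ms

With log₂ n on the abscissa the relation is linear; from the two conditions:
  b = (1192 − 1000) / (log₂ 24 − log₂ 12) = 192 / (4.5850 − 3.5850) = 192.000 ms/bit
  a = 1000 − 192.000 × 3.5850 = 311.687 ms
Then RT(8) = 311.687 + 192.000 × log₂ 8 = 311.687 + 192.000 × 3 ≈ 887.687 ms.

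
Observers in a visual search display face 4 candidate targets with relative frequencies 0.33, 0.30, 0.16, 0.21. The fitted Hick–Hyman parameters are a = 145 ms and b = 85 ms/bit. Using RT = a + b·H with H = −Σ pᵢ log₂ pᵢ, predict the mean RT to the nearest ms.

Entropy contributions −pᵢ log₂ pᵢ: 0.5278, 0.5211, 0.4230, 0.4728; sum H = 1.9448 bits.
RT = a + bH = 145 + 85·1.9448 = 310.30 ms.

310 ms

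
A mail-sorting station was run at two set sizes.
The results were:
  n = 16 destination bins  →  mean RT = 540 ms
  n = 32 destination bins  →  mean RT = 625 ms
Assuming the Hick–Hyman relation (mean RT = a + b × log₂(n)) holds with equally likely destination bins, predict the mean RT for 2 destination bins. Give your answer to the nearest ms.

With log₂ n on the abscissa the relation is linear; from the two conditions:
  b = (625 − 540) / (log₂ 32 − log₂ 16) = 85 / (5 − 4) = 85 ms/bit
  a = 540 − 85 × 4 = 200 ms
Then RT(2) = 200 + 85 × log₂ 2 = 200 + 85 × 1 ≈ 285.000 ms.

285 ms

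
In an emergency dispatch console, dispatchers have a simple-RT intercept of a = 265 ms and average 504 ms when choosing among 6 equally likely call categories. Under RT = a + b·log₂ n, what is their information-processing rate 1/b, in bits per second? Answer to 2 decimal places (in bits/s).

10.82 bits/s

b = (504 − 265)/log₂ 6 = 239/2.5850 = 92.458 ms per bit = 0.09246 s/bit; the reciprocal is 10.816 bits/s.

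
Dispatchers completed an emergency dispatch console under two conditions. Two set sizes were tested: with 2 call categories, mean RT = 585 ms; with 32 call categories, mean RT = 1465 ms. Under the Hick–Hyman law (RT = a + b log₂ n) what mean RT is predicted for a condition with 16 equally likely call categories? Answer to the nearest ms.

With log₂ n on the abscissa the relation is linear; from the two conditions:
  b = (1465 − 585) / (log₂ 32 − log₂ 2) = 880 / (5 − 1) = 220 ms/bit
  a = 585 − 220 × 1 = 365 ms
Then RT(16) = 365 + 220 × log₂ 16 = 365 + 220 × 4 ≈ 1245.000 ms.

1245 ms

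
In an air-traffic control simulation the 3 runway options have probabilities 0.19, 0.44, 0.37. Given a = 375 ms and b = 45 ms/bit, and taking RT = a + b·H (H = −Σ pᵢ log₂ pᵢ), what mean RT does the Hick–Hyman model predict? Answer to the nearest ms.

H = 0.19·log₂(1/0.19) + 0.44·log₂(1/0.44) + 0.37·log₂(1/0.37) = 1.5071 bits.
RT = 375 + 45 × 1.5071 = 442.82 ms.

443 ms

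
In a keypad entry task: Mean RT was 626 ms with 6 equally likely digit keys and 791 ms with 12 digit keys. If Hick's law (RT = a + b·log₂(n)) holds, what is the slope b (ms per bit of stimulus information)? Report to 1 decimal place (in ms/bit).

b = (RT₂ − RT₁)/(log₂ n₂ − log₂ n₁) = (791 − 626)/(3.5850 − 2.5850) = 165.000 ms/bit.

165.0 ms/bit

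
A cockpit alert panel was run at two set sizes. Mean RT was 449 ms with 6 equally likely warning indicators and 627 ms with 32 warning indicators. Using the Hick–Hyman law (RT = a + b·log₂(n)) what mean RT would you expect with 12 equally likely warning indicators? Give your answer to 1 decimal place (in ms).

RT is linear in log₂ n, so two points fix the line:
  b = (627 − 449) / (log₂ 32 − log₂ 6) = 178 / (5 − 2.5850) = 73.705 ms/bit
  a = 449 − 73.705 × 2.5850 = 258.476 ms
Then RT(12) = 258.476 + 73.705 × log₂ 12 = 258.476 + 73.705 × 3.5850 ≈ 522.705 ms.

522.7 ms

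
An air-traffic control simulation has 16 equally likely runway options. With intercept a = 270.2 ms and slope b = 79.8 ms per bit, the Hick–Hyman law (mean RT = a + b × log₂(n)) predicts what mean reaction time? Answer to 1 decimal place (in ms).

log₂(16) = 4 bits, so RT = 270.2 + 79.8 × 4 ≈ 589.400 ms.

589.4 ms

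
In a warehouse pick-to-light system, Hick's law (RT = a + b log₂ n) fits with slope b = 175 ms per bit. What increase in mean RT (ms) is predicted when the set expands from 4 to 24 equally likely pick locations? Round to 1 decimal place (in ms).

The intercept a cancels: ΔRT = b·(log₂ n₂ − log₂ n₁) = b·log₂(n₂/n₁).
log₂(24) − log₂(4) = 4.5850 − 2 = 2.5850.
ΔRT = 175 × 2.5850 = 452.368 ms.

452.4 ms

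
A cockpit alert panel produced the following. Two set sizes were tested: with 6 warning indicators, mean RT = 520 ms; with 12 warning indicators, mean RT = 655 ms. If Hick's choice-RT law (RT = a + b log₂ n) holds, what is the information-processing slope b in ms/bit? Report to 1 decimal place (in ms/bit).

b = (RT₂ − RT₁)/(log₂ n₂ − log₂ n₁) = (655 − 520)/(3.5850 − 2.5850) = 135.000 ms/bit.

135.0 ms/bit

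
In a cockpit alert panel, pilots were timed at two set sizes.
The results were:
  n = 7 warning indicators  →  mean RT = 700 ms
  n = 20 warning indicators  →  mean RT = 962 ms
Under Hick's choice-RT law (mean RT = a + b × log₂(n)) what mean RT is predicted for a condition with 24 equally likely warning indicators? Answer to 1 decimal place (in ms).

RT is linear in log₂ n, so two points fix the line:
  b = (962 − 700) / (log₂ 20 − log₂ 7) = 262 / (4.3219 − 2.8074) = 172.986 ms/bit
  a = 700 − 172.986 × 2.8074 = 214.367 ms
Then RT(24) = 214.367 + 172.986 × log₂ 24 = 214.367 + 172.986 × 4.5850 ≈ 1007.501 ms.

1007.5 ms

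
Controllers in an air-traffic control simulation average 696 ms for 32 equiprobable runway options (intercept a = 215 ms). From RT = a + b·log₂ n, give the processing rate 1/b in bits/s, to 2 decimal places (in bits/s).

Choice component = 696 − 215 = 481 ms over log₂(32) = 5 bits.
b = 481 / 5 = 96.200 ms/bit, so 1/b = 10.395 bits/s.

10.40 bits/s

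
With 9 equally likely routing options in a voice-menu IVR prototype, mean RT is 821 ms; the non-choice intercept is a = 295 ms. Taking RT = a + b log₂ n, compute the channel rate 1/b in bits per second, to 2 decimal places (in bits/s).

6.03 bits/s

Choice component = 821 − 295 = 526 ms over log₂(9) = 3.1699 bits.
b = 526 / 3.1699 = 165.935 ms/bit, so 1/b = 6.026 bits/s.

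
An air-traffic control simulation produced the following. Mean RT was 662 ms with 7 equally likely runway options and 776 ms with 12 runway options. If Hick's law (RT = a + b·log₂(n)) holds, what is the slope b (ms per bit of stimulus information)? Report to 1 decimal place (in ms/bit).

The slope on a log₂ axis is (776 − 662) / (3.5850 − 2.8074) = 146.604 ms/bit.

146.6 ms/bit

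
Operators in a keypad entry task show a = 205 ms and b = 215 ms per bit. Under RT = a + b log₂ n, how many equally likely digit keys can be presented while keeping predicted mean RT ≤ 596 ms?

215·log₂ n ≤ 596 − 205 = 391, giving log₂ n ≤ 1.8186 and n ≤ 3.527. The largest whole number is 3.

3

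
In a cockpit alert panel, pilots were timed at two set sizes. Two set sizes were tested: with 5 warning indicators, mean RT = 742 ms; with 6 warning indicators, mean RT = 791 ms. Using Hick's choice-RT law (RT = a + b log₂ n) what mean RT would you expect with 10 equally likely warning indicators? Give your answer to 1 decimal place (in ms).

928.3 ms

Solve the two-equation system in a and b:
  b = (791 − 742) / (log₂ 6 − log₂ 5) = 49 / (2.5850 − 2.3219) = 186.287 ms/bit
  a = 742 − 186.287 × 2.3219 = 309.454 ms
Then RT(10) = 309.454 + 186.287 × log₂ 10 = 309.454 + 186.287 × 3.3219 ≈ 928.287 ms.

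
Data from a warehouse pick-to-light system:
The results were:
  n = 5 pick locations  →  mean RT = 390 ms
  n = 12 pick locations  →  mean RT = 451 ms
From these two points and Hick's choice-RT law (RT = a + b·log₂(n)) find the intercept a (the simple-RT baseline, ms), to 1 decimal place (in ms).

277.9 ms

b = (RT₂ − RT₁)/(log₂ n₂ − log₂ n₁) = (451 − 390)/(3.5850 − 2.3219) = 48.296 ms/bit.
Intercept: a = 390 − 48.296·log₂(5) = 277.859 ms.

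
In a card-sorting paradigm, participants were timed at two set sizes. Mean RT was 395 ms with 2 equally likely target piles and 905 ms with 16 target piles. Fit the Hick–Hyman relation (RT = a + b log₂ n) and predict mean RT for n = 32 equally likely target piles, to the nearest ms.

Fit slope and intercept:
  b = (905 − 395) / (log₂ 16 − log₂ 2) = 510 / (4 − 1) = 170 ms/bit
  a = 395 − 170 × 1 = 225 ms
Then RT(32) = 225 + 170 × log₂ 32 = 225 + 170 × 5 ≈ 1075.000 ms.

1075 ms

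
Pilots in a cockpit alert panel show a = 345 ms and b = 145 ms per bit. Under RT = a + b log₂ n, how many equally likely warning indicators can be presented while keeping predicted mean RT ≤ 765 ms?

7

Information budget: (765 − 345)/145 = 2.8966 bits, so n ≤ 2^2.8966 = 7.446 → at most 7.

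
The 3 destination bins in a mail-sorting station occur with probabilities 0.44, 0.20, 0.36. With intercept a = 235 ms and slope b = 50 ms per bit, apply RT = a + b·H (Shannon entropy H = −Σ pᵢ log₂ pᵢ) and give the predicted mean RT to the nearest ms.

311 ms

H = 0.44·log₂(1/0.44) + 0.20·log₂(1/0.20) + 0.36·log₂(1/0.36) = 1.5161 bits.
RT = 235 + 50 × 1.5161 = 310.81 ms.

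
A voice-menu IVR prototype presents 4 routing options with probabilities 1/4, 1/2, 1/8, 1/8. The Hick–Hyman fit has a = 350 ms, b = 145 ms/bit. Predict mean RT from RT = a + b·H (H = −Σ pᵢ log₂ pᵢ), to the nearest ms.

604 ms

Each term −pᵢ log₂ pᵢ: 0.25·2 + 0.5·1 + 0.125·3 + 0.125·3; summed, H = 1.750 bits.
Mean RT = a + bH = 350 + 145·1.750 = 603.75 ms.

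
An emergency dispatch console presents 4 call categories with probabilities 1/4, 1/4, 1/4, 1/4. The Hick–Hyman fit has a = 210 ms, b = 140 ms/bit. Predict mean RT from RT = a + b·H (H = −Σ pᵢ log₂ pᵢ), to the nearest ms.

H = −Σ pᵢ log₂ pᵢ = 0.25·2 + 0.25·2 + 0.25·2 + 0.25·2 = 2.000 bits.
RT = 210 + 140 × 2.000 = 490.00 ms.

490 ms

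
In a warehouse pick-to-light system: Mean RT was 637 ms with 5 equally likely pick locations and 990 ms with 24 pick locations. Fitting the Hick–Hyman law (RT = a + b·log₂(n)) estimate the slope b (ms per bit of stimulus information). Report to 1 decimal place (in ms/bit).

156.0 ms/bit

The slope on a log₂ axis is (990 − 637) / (4.5850 − 2.3219) = 155.985 ms/bit.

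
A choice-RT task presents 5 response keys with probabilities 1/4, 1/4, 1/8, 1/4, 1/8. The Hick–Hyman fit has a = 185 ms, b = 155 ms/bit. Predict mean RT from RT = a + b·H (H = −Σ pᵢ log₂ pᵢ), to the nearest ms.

H = −Σ pᵢ log₂ pᵢ = 0.25·2 + 0.25·2 + 0.125·3 + 0.25·2 + 0.125·3 = 2.250 bits.
RT = 185 + 155 × 2.250 = 533.75 ms.

534 ms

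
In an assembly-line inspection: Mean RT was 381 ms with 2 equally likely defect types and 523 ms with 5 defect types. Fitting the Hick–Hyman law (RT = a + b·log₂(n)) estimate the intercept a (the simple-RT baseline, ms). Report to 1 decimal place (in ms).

b = (RT₂ − RT₁)/(log₂ n₂ − log₂ n₁) = (523 − 381)/(2.3219 − 1) = 107.419 ms/bit.
Intercept: a = 381 − 107.419·log₂(2) = 273.581 ms.

273.6 ms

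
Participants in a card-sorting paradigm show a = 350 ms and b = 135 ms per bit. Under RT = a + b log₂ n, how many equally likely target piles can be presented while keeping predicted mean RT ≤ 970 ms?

Information budget: (970 − 350)/135 = 4.5926 bits, so n ≤ 2^4.5926 = 24.127 → at most 24.

24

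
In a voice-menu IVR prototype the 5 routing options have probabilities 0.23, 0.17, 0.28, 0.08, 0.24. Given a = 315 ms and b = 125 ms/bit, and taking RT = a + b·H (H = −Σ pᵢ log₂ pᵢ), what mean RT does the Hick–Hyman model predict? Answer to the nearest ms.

593 ms

H = 0.23·log₂(1/0.23) + 0.17·log₂(1/0.17) + 0.28·log₂(1/0.28) + 0.08·log₂(1/0.08) + 0.24·log₂(1/0.24) = 2.2221 bits.
RT = 315 + 125 × 2.2221 = 592.76 ms.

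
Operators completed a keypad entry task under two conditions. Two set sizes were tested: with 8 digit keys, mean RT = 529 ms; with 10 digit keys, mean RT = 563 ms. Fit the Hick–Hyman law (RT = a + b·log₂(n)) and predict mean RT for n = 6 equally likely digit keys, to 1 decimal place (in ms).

RT is linear in log₂ n, so two points fix the line:
  b = (563 − 529) / (log₂ 10 − log₂ 8) = 34 / (3.3219 − 3) = 105.614 ms/bit
  a = 529 − 105.614 × 3 = 212.159 ms
Then RT(6) = 212.159 + 105.614 × log₂ 6 = 212.159 + 105.614 × 2.5850 ≈ 485.166 ms.

485.2 ms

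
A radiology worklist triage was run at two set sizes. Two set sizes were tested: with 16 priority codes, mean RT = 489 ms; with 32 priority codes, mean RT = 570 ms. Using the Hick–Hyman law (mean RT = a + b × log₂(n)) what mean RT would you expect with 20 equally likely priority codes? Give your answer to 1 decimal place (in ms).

Solve the two-equation system in a and b:
  b = (570 − 489) / (log₂ 32 − log₂ 16) = 81 / (5 − 4) = 81.000 ms/bit
  a = 489 − 81.000 × 4 = 165.000 ms
Then RT(20) = 165.000 + 81.000 × log₂ 20 = 165.000 + 81.000 × 4.3219 ≈ 515.076 ms.

515.1 ms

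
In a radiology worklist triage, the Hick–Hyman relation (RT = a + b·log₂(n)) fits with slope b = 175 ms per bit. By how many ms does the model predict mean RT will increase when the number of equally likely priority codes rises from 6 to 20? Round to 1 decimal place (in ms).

Only the slope matters, since a is common to both: ΔRT = b·log₂(n₂/n₁).
log₂(20) − log₂(6) = 4.3219 − 2.5850 = 1.7370.
ΔRT = 175 × 1.7370 = 303.969 ms.

304.0 ms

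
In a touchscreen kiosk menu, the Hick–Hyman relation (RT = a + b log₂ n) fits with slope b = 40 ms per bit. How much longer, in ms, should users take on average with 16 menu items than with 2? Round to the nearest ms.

ΔRT = (a + b log₂ n₂) − (a + b log₂ n₁) = b·(log₂ n₂ − log₂ n₁).
log₂(16) − log₂(2) = log₂(16/2) = log₂(8) = 3.
ΔRT = 40 × 3.0000 = 120.000 ms.

120 ms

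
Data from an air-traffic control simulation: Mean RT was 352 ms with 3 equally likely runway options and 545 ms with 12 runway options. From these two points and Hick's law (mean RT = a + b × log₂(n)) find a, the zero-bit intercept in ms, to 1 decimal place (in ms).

199.1 ms

b = (RT₂ − RT₁)/(log₂ n₂ − log₂ n₁) = (545 − 352)/(3.5850 − 1.5850) = 96.500 ms/bit.
a = RT₁ − b·log₂ n₁ = 352 − 96.500 × 1.5850 = 199.051 ms.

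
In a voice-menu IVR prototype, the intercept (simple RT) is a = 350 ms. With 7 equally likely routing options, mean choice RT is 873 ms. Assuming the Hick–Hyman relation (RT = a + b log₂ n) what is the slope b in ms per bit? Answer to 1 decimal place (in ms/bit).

b = (873 − 350) / log₂(7) = 523 / 2.8074 = 186.296 ms/bit.

186.3 ms/bit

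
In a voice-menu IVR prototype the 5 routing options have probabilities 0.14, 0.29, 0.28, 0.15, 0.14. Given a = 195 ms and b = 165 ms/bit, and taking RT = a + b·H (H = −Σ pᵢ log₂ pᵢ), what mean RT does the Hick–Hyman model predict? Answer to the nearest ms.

564 ms

H = 0.14·log₂(1/0.14) + 0.29·log₂(1/0.29) + 0.28·log₂(1/0.28) + 0.15·log₂(1/0.15) + 0.14·log₂(1/0.14) = 2.2369 bits.
RT = 195 + 165 × 2.2369 = 564.09 ms.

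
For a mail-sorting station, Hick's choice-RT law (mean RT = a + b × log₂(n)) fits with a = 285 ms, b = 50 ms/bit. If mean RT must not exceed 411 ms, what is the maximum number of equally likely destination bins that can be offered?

50·log₂ n ≤ 411 − 285 = 126, giving log₂ n ≤ 2.5200 and n ≤ 5.736. The largest whole number is 5.

5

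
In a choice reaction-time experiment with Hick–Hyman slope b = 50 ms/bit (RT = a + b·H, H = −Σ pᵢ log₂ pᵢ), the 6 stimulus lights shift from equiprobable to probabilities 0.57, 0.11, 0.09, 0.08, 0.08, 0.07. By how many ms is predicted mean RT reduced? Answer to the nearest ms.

30 ms

Equiprobable entropy H₀ = log₂ 6 = 2.5850 bits.
Skewed entropy H = −Σ pᵢ log₂ pᵢ = 1.9768 bits.
ΔRT = b·(H₀ − H) = 50 × 0.6082 = 30.41 ms.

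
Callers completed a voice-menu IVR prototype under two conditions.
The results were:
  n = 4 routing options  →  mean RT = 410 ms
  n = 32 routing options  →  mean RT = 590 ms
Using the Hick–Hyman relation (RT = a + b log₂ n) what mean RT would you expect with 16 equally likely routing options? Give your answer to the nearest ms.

530 ms

Fit slope and intercept:
  b = (590 − 410) / (log₂ 32 − log₂ 4) = 180 / (5 − 2) = 60 ms/bit
  a = 410 − 60 × 2 = 290 ms
Then RT(16) = 290 + 60 × log₂ 16 = 290 + 60 × 4 ≈ 530.000 ms.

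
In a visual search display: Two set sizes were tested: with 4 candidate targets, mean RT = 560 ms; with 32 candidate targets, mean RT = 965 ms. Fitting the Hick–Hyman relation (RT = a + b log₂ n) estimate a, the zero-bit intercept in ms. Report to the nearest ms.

The slope on a log₂ axis is (965 − 560) / (5 − 2) = 135 ms/bit.
Intercept: a = 560 − 135·log₂(4) = 290.000 ms.

290 ms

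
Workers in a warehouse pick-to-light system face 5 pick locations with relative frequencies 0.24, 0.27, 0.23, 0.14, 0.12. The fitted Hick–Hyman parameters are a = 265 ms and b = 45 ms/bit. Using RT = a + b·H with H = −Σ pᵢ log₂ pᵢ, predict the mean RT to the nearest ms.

367 ms

Entropy contributions −pᵢ log₂ pᵢ: 0.4941, 0.5100, 0.4877, 0.3971, 0.3671; sum H = 2.2560 bits.
RT = a + bH = 265 + 45·2.2560 = 366.52 ms.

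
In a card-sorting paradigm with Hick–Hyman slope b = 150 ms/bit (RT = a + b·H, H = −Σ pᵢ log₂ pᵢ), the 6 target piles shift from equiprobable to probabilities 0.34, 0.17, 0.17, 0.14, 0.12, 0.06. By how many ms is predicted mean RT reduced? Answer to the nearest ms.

27 ms

The RT saving is b·ΔH. Equiprobable H₀ = log₂(6) = 2.5850 bits; with the given probabilities H = 2.4061 bits.
b·(H₀ − H) = 150 × (2.5850 − 2.4061) = 26.84 ms.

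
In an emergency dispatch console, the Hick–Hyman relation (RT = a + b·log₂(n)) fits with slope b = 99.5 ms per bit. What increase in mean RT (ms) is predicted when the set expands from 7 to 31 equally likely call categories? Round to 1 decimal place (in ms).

213.6 ms

The intercept a cancels: ΔRT = b·(log₂ n₂ − log₂ n₁) = b·log₂(n₂/n₁).
log₂(31) − log₂(7) = 4.9542 − 2.8074 = 2.1468.
ΔRT = 99.5 × 2.1468 = 213.611 ms.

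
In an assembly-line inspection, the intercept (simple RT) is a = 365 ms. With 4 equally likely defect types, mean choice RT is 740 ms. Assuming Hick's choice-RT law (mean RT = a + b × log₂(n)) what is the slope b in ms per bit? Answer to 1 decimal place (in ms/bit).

4 alternatives carry log₂ 4 = 2 bits; the choice cost is 740 − 365 = 375 ms, so b = 375/2 = 187.500 ms/bit.

187.5 ms/bit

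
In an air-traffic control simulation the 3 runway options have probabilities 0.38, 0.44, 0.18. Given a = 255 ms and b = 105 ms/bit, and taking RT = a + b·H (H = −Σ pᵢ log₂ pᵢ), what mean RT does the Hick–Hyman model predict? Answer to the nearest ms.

412 ms

Entropy contributions −pᵢ log₂ pᵢ: 0.5305, 0.5211, 0.4453; sum H = 1.4969 bits.
RT = a + bH = 255 + 105·1.4969 = 412.18 ms.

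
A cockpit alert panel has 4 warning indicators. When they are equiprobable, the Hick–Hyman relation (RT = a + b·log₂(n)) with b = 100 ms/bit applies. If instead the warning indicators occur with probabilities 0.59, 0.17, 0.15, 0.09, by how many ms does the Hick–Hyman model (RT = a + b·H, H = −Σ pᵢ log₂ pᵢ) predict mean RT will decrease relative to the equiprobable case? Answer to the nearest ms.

The RT saving is b·ΔH. Equiprobable H₀ = log₂(4) = 2.0000 bits; with the given probabilities H = 1.6069 bits.
b·(H₀ − H) = 100 × (2.0000 − 1.6069) = 39.31 ms.

39 ms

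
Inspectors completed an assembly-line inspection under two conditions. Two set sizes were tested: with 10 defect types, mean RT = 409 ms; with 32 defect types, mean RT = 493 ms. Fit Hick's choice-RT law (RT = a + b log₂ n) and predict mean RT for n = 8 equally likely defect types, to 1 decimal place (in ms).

With log₂ n on the abscissa the relation is linear; from the two conditions:
  b = (493 − 409) / (log₂ 32 − log₂ 10) = 84 / (5 − 3.3219) = 50.057 ms/bit
  a = 409 − 50.057 × 3.3219 = 242.713 ms
Then RT(8) = 242.713 + 50.057 × log₂ 8 = 242.713 + 50.057 × 3 ≈ 392.885 ms.

392.9 ms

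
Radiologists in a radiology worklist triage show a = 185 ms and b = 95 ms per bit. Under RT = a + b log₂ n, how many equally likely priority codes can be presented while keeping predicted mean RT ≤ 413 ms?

5

95·log₂ n ≤ 413 − 185 = 228, giving log₂ n ≤ 2.4000 and n ≤ 5.278. The largest whole number is 5.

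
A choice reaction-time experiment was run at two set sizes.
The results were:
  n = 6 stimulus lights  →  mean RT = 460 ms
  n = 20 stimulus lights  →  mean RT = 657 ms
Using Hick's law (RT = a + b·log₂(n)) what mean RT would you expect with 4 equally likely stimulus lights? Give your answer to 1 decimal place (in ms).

Solve the two-equation system in a and b:
  b = (657 − 460) / (log₂ 20 − log₂ 6) = 197 / (4.3219 − 2.5850) = 113.416 ms/bit
  a = 460 − 113.416 × 2.5850 = 166.823 ms
Then RT(4) = 166.823 + 113.416 × log₂ 4 = 166.823 + 113.416 × 2 ≈ 393.656 ms.

393.7 ms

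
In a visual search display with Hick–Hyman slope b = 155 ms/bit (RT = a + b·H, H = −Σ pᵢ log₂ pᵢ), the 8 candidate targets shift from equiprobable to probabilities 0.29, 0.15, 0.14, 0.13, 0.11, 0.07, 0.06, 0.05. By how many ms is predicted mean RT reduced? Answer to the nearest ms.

33 ms

The RT saving is b·ΔH. Equiprobable H₀ = log₂(8) = 3.0000 bits; with the given probabilities H = 2.7867 bits.
b·(H₀ − H) = 155 × (3.0000 − 2.7867) = 33.07 ms.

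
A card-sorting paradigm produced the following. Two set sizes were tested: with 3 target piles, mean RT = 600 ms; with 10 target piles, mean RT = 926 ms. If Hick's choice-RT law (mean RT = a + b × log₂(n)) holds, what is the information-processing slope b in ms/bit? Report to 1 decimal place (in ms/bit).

187.7 ms/bit

The slope on a log₂ axis is (926 − 600) / (3.3219 − 1.5850) = 187.684 ms/bit.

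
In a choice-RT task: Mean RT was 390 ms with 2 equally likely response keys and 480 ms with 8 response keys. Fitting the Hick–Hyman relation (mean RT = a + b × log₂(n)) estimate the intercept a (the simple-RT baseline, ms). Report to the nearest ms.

345 ms

The slope on a log₂ axis is (480 − 390) / (3 − 1) = 45 ms/bit.
Intercept: a = 390 − 45·log₂(2) = 345.000 ms.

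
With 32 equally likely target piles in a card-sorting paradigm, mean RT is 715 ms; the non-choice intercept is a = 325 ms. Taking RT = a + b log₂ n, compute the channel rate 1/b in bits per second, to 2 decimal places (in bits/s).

12.82 bits/s

b = (715 − 325)/log₂ 32 = 390/5 = 78.000 ms per bit = 0.07800 s/bit; the reciprocal is 12.821 bits/s.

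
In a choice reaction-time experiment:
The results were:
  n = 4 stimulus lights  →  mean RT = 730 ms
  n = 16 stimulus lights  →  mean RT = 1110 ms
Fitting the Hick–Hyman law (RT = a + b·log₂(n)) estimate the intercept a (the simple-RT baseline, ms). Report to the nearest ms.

The slope on a log₂ axis is (1110 − 730) / (4 − 2) = 190 ms/bit.
Intercept: a = 730 − 190·log₂(4) = 350.000 ms.

350 ms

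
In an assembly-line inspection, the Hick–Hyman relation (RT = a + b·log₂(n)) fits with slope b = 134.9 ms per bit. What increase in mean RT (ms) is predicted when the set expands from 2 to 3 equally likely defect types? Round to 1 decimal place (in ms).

The intercept a cancels: ΔRT = b·(log₂ n₂ − log₂ n₁) = b·log₂(n₂/n₁).
log₂(3) − log₂(2) = 1.5850 − 1 = 0.5850.
ΔRT = 134.9 × 0.5850 = 78.911 ms.

78.9 ms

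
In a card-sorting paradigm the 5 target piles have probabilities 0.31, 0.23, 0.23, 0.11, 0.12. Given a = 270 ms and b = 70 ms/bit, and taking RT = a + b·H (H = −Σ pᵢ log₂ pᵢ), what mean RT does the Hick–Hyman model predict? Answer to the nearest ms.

Entropy contributions −pᵢ log₂ pᵢ: 0.5238, 0.4877, 0.4877, 0.3503, 0.3671; sum H = 2.2165 bits.
RT = a + bH = 270 + 70·2.2165 = 425.15 ms.

425 ms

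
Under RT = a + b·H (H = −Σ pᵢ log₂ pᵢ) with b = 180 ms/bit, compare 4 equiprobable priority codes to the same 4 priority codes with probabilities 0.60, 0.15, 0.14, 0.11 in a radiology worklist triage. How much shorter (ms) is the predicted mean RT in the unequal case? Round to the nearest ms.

72 ms

Equiprobable entropy H₀ = log₂ 4 = 2.0000 bits.
Skewed entropy H = −Σ pᵢ log₂ pᵢ = 1.6001 bits.
ΔRT = b·(H₀ − H) = 180 × 0.3999 = 71.98 ms.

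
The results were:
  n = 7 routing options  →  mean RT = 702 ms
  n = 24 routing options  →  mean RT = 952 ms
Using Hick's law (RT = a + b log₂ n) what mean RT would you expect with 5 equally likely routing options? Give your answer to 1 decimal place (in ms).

RT is linear in log₂ n, so two points fix the line:
  b = (952 − 702) / (log₂ 24 − log₂ 7) = 250 / (4.5850 − 2.8074) = 140.638 ms/bit
  a = 702 − 140.638 × 2.8074 = 307.178 ms
Then RT(5) = 307.178 + 140.638 × log₂ 5 = 307.178 + 140.638 × 2.3219 ≈ 633.730 ms.

633.7 ms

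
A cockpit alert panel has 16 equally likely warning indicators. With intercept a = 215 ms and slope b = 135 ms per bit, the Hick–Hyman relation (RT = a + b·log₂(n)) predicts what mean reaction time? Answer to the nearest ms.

log₂(16) = 4 bits, so RT = 215 + 135 × 4 ≈ 755.000 ms.

755 ms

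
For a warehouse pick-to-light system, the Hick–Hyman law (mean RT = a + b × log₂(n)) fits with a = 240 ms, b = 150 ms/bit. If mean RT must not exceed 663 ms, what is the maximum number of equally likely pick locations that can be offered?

Set 240 + 150·log₂ n ≤ 663 → log₂ n ≤ (663 − 240)/150 = 2.8200.
So n ≤ 2^2.8200 = 7.062; the largest integer n is 7.

7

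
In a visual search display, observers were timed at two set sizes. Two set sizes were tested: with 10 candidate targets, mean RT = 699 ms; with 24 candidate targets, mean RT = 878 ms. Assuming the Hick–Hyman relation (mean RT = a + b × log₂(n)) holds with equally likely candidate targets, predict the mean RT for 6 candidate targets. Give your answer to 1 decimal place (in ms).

594.6 ms

RT is linear in log₂ n, so two points fix the line:
  b = (878 − 699) / (log₂ 24 − log₂ 10) = 179 / (4.5850 − 3.3219) = 141.722 ms/bit
  a = 699 − 141.722 × 3.3219 = 228.209 ms
Then RT(6) = 228.209 + 141.722 × log₂ 6 = 228.209 + 141.722 × 2.5850 ≈ 594.556 ms.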